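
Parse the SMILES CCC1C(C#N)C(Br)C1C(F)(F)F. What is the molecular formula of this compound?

Walk through each heavy atom and fill implicit hydrogens from standard valence (C 4, N 3, O 2, S 2, halogen 1):
  atom 1: C, bond orders sum to 1 (valence 4) → 3 H
  atom 2: C, bond orders sum to 2 (valence 4) → 2 H
  atom 3: C, bond orders sum to 3 (valence 4) → 1 H
  atom 4: C, bond orders sum to 3 (valence 4) → 1 H
  atom 5: C, bond orders sum to 4 (valence 4) → 0 H
  atom 6: N, bond orders sum to 3 (valence 3) → 0 H
  atom 7: C, bond orders sum to 3 (valence 4) → 1 H
  atom 8: Br (halogen, monovalent) → 0 H
  atom 9: C, bond orders sum to 3 (valence 4) → 1 H
  atom 10: C, bond orders sum to 4 (valence 4) → 0 H
  atom 11: F (halogen, monovalent) → 0 H
  atom 12: F (halogen, monovalent) → 0 H
  atom 13: F (halogen, monovalent) → 0 H
Totals → C:8, H:9, Br:1, F:3, N:1.
In Hill order: C8H9BrF3N.

C8H9BrF3N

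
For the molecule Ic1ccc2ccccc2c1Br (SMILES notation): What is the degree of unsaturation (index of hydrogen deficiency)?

Molecular formula: C10H6BrI.
DoU = (2C + 2 + N − H − X) / 2, where X is the halogen count and O/S are ignored.
    = (2·10 + 2 + 0 − 6 − 2) / 2 = 14 / 2 = 7.

7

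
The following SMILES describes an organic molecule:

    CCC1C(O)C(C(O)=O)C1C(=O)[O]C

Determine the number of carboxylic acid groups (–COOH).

The carboxylic acid motif appears at heavy-atom position 7 in the SMILES.
Other groups present: 1 ester, 1 hydroxyl.
Carboxylic acid count: 1.

1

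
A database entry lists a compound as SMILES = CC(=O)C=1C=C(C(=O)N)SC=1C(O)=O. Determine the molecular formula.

C8H7NO4S

Walk through each heavy atom and fill implicit hydrogens from standard valence (C 4, N 3, O 2, S 2, halogen 1):
  atom 1: C, bond orders sum to 1 (valence 4) → 3 H
  atom 2: C, bond orders sum to 4 (valence 4) → 0 H
  atom 3: O, bond orders sum to 2 (valence 2) → 0 H
  atom 4: C, bond orders sum to 4 (valence 4) → 0 H
  atom 5: C, bond orders sum to 3 (valence 4) → 1 H
  atom 6: C, bond orders sum to 4 (valence 4) → 0 H
  atom 7: C, bond orders sum to 4 (valence 4) → 0 H
  atom 8: O, bond orders sum to 2 (valence 2) → 0 H
  atom 9: N, bond orders sum to 1 (valence 3) → 2 H
  atom 10: S, bond orders sum to 2 (valence 2) → 0 H
  atom 11: C, bond orders sum to 4 (valence 4) → 0 H
  atom 12: C, bond orders sum to 4 (valence 4) → 0 H
  atom 13: O, bond orders sum to 1 (valence 2) → 1 H
  atom 14: O, bond orders sum to 2 (valence 2) → 0 H
Totals → C:8, H:7, N:1, O:4, S:1.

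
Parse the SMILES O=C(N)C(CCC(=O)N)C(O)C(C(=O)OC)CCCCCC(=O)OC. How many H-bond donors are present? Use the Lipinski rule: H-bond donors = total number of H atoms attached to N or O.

5

Donors: find every N or O and count the H atoms it carries.
  atom 1 (O): bond orders sum to 2 → 0 H
  atom 3 (N): bond orders sum to 1 → 2 H
  atom 8 (O): bond orders sum to 2 → 0 H
  atom 9 (N): bond orders sum to 1 → 2 H
  atom 11 (O): bond orders sum to 1 → 1 H
  atom 14 (O): bond orders sum to 2 → 0 H
  atom 15 (O): bond orders sum to 2 → 0 H
  atom 23 (O): bond orders sum to 2 → 0 H
  atom 24 (O): bond orders sum to 2 → 0 H
Lipinski HBD = 5.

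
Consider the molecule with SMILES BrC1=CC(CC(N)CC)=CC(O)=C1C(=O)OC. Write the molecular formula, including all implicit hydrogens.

C12H16BrNO3

Walk through each heavy atom and fill implicit hydrogens from standard valence (C 4, N 3, O 2, S 2, halogen 1):
  atom 1: Br (halogen, monovalent) → 0 H
  atom 2: C, bond orders sum to 4 (valence 4) → 0 H
  atom 3: C, bond orders sum to 3 (valence 4) → 1 H
  atom 4: C, bond orders sum to 4 (valence 4) → 0 H
  atom 5: C, bond orders sum to 2 (valence 4) → 2 H
  atom 6: C, bond orders sum to 3 (valence 4) → 1 H
  atom 7: N, bond orders sum to 1 (valence 3) → 2 H
  atom 8: C, bond orders sum to 2 (valence 4) → 2 H
  atom 9: C, bond orders sum to 1 (valence 4) → 3 H
  atom 10: C, bond orders sum to 3 (valence 4) → 1 H
  atom 11: C, bond orders sum to 4 (valence 4) → 0 H
  atom 12: O, bond orders sum to 1 (valence 2) → 1 H
  atom 13: C, bond orders sum to 4 (valence 4) → 0 H
  atom 14: C, bond orders sum to 4 (valence 4) → 0 H
  atom 15: O, bond orders sum to 2 (valence 2) → 0 H
  atom 16: O, bond orders sum to 2 (valence 2) → 0 H
  atom 17: C, bond orders sum to 1 (valence 4) → 3 H
Totals → C:12, H:16, Br:1, N:1, O:3.
In Hill order: C12H16BrNO3.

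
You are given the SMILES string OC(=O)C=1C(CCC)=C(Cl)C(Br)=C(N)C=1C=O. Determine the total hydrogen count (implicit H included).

11

Walk through each heavy atom and fill implicit hydrogens from standard valence (C 4, N 3, O 2, S 2, halogen 1):
  atom 1: O, bond orders sum to 1 (valence 2) → 1 H
  atom 2: C, bond orders sum to 4 (valence 4) → 0 H
  atom 3: O, bond orders sum to 2 (valence 2) → 0 H
  atom 4: C, bond orders sum to 4 (valence 4) → 0 H
  atom 5: C, bond orders sum to 4 (valence 4) → 0 H
  atom 6: C, bond orders sum to 2 (valence 4) → 2 H
  atom 7: C, bond orders sum to 2 (valence 4) → 2 H
  atom 8: C, bond orders sum to 1 (valence 4) → 3 H
  atom 9: C, bond orders sum to 4 (valence 4) → 0 H
  atom 10: Cl (halogen, monovalent) → 0 H
  atom 11: C, bond orders sum to 4 (valence 4) → 0 H
  atom 12: Br (halogen, monovalent) → 0 H
  atom 13: C, bond orders sum to 4 (valence 4) → 0 H
  atom 14: N, bond orders sum to 1 (valence 3) → 2 H
  atom 15: C, bond orders sum to 4 (valence 4) → 0 H
  atom 16: C, bond orders sum to 3 (valence 4) → 1 H
  atom 17: O, bond orders sum to 2 (valence 2) → 0 H
Total hydrogens: 11.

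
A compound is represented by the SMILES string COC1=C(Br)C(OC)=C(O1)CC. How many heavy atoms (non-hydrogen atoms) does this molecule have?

12

Every atom symbol written in the SMILES (organic subset) is one heavy atom; implicit H are not written.
Heavy atoms by element → Br:1, C:8, O:3.
Total: 12.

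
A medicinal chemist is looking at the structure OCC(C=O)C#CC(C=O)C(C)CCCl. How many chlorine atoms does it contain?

Scan the SMILES for Cl atoms (remember two-letter symbols like Cl and Br are single atoms).
Chlorine count: 1.

1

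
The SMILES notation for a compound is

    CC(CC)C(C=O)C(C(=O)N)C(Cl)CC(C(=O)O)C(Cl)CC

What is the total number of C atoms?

15

Count every carbon token in the SMILES (each C, including those in ring-closure positions and inside branches).
Carbon count: 15.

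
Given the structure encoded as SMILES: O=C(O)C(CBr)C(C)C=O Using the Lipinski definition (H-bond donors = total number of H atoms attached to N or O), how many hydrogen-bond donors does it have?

Donors: find every N or O and count the H atoms it carries.
  atom 1 (O): bond orders sum to 2 → 0 H
  atom 3 (O): bond orders sum to 1 → 1 H
  atom 10 (O): bond orders sum to 2 → 0 H
Lipinski HBD = 1.

1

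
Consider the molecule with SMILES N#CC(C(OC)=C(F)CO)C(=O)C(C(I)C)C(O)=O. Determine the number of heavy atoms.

Every atom symbol written in the SMILES (organic subset) is one heavy atom; implicit H are not written.
Heavy atoms by element → C:11, F:1, I:1, N:1, O:5.
Total: 19.

19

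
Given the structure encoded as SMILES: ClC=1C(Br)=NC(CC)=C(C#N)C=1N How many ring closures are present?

1

In SMILES, each pair of matching ring-closure digits denotes one ring-closing bond; the number of such bonds equals the number of independent rings.
Ring-closure bonds here: 1.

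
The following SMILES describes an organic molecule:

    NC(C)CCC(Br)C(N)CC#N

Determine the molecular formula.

Walk through each heavy atom and fill implicit hydrogens from standard valence (C 4, N 3, O 2, S 2, halogen 1):
  atom 1: N, bond orders sum to 1 (valence 3) → 2 H
  atom 2: C, bond orders sum to 3 (valence 4) → 1 H
  atom 3: C, bond orders sum to 1 (valence 4) → 3 H
  atom 4: C, bond orders sum to 2 (valence 4) → 2 H
  atom 5: C, bond orders sum to 2 (valence 4) → 2 H
  atom 6: C, bond orders sum to 3 (valence 4) → 1 H
  atom 7: Br (halogen, monovalent) → 0 H
  atom 8: C, bond orders sum to 3 (valence 4) → 1 H
  atom 9: N, bond orders sum to 1 (valence 3) → 2 H
  atom 10: C, bond orders sum to 2 (valence 4) → 2 H
  atom 11: C, bond orders sum to 4 (valence 4) → 0 H
  atom 12: N, bond orders sum to 3 (valence 3) → 0 H
Totals → C:8, H:16, Br:1, N:3.
In Hill order: C8H16BrN3.

C8H16BrN3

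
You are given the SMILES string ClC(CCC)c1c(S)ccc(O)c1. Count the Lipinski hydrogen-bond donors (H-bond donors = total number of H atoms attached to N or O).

Donors: find every N or O and count the H atoms it carries.
  atom 12 (O): bond orders sum to 1 → 1 H
Lipinski HBD = 1.

1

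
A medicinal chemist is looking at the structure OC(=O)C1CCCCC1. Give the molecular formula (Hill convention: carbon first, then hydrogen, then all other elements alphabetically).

C7H12O2

Walk through each heavy atom and fill implicit hydrogens from standard valence (C 4, N 3, O 2, S 2, halogen 1):
  atom 1: O, bond orders sum to 1 (valence 2) → 1 H
  atom 2: C, bond orders sum to 4 (valence 4) → 0 H
  atom 3: O, bond orders sum to 2 (valence 2) → 0 H
  atom 4: C, bond orders sum to 3 (valence 4) → 1 H
  atom 5: C, bond orders sum to 2 (valence 4) → 2 H
  atom 6: C, bond orders sum to 2 (valence 4) → 2 H
  atom 7: C, bond orders sum to 2 (valence 4) → 2 H
  atom 8: C, bond orders sum to 2 (valence 4) → 2 H
  atom 9: C, bond orders sum to 2 (valence 4) → 2 H
Totals → C:7, H:12, O:2.
In Hill order: C7H12O2.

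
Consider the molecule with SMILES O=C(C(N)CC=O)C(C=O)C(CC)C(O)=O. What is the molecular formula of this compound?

C10H15NO5

Walk through each heavy atom and fill implicit hydrogens from standard valence (C 4, N 3, O 2, S 2, halogen 1):
  atom 1: O, bond orders sum to 2 (valence 2) → 0 H
  atom 2: C, bond orders sum to 4 (valence 4) → 0 H
  atom 3: C, bond orders sum to 3 (valence 4) → 1 H
  atom 4: N, bond orders sum to 1 (valence 3) → 2 H
  atom 5: C, bond orders sum to 2 (valence 4) → 2 H
  atom 6: C, bond orders sum to 3 (valence 4) → 1 H
  atom 7: O, bond orders sum to 2 (valence 2) → 0 H
  atom 8: C, bond orders sum to 3 (valence 4) → 1 H
  atom 9: C, bond orders sum to 3 (valence 4) → 1 H
  atom 10: O, bond orders sum to 2 (valence 2) → 0 H
  atom 11: C, bond orders sum to 3 (valence 4) → 1 H
  atom 12: C, bond orders sum to 2 (valence 4) → 2 H
  atom 13: C, bond orders sum to 1 (valence 4) → 3 H
  atom 14: C, bond orders sum to 4 (valence 4) → 0 H
  atom 15: O, bond orders sum to 1 (valence 2) → 1 H
  atom 16: O, bond orders sum to 2 (valence 2) → 0 H
Totals → C:10, H:15, N:1, O:5.
In Hill order: C10H15NO5.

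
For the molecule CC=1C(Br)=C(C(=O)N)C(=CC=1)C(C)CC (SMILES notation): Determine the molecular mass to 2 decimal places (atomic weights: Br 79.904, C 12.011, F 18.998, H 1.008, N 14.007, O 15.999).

270.17 g/mol

First, the molecular formula is C12H16BrNO (counting implicit H from valence).
  Br: 1 × 79.904 = 79.904
  C: 12 × 12.011 = 144.132
  H: 16 × 1.008 = 16.128
  N: 1 × 14.007 = 14.007
  O: 1 × 15.999 = 15.999
Sum: 1×79.904 + 12×12.011 + 16×1.008 + 1×14.007 + 1×15.999 = 270.170 → 270.17 g/mol.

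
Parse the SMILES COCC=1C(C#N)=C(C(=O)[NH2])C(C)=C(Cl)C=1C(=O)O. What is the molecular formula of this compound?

Walk through each heavy atom and fill implicit hydrogens from standard valence (C 4, N 3, O 2, S 2, halogen 1):
  atom 1: C, bond orders sum to 1 (valence 4) → 3 H
  atom 2: O, bond orders sum to 2 (valence 2) → 0 H
  atom 3: C, bond orders sum to 2 (valence 4) → 2 H
  atom 4: C, bond orders sum to 4 (valence 4) → 0 H
  atom 5: C, bond orders sum to 4 (valence 4) → 0 H
  atom 6: C, bond orders sum to 4 (valence 4) → 0 H
  atom 7: N, bond orders sum to 3 (valence 3) → 0 H
  atom 8: C, bond orders sum to 4 (valence 4) → 0 H
  atom 9: C, bond orders sum to 4 (valence 4) → 0 H
  atom 10: O, bond orders sum to 2 (valence 2) → 0 H
  atom 11: N with explicit H count 2
  atom 12: C, bond orders sum to 4 (valence 4) → 0 H
  atom 13: C, bond orders sum to 1 (valence 4) → 3 H
  atom 14: C, bond orders sum to 4 (valence 4) → 0 H
  atom 15: Cl (halogen, monovalent) → 0 H
  atom 16: C, bond orders sum to 4 (valence 4) → 0 H
  atom 17: C, bond orders sum to 4 (valence 4) → 0 H
  atom 18: O, bond orders sum to 2 (valence 2) → 0 H
  atom 19: O, bond orders sum to 1 (valence 2) → 1 H
Totals → C:12, H:11, Cl:1, N:2, O:4.

C12H11ClN2O4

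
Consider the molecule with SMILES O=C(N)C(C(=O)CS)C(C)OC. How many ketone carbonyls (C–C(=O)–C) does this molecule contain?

The ketone motif appears at heavy-atom position 5 in the SMILES.
Other groups present: 1 amide, 1 ether, 1 thiol.
Ketone count: 1.

1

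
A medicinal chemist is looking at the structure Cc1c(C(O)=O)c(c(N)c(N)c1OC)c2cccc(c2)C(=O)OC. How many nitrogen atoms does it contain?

2

Scan the SMILES for N atoms (remember two-letter symbols like Cl and Br are single atoms).
Nitrogen count: 2.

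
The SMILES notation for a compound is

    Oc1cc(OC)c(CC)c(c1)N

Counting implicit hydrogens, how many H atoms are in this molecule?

Walk through each heavy atom and fill implicit hydrogens from standard valence (C 4, N 3, O 2, S 2, halogen 1); for lowercase aromatic atoms, an aromatic c carries 1 H when it has two neighbours and 0 H with three, and aromatic n carries 0 H:
  atom 1: O, bond orders sum to 1 (valence 2) → 1 H
  atom 2: aromatic c, 3 neighbours → 0 H
  atom 3: aromatic c, 2 neighbours → 1 H
  atom 4: aromatic c, 3 neighbours → 0 H
  atom 5: O, bond orders sum to 2 (valence 2) → 0 H
  atom 6: C, bond orders sum to 1 (valence 4) → 3 H
  atom 7: aromatic c, 3 neighbours → 0 H
  atom 8: C, bond orders sum to 2 (valence 4) → 2 H
  atom 9: C, bond orders sum to 1 (valence 4) → 3 H
  atom 10: aromatic c, 3 neighbours → 0 H
  atom 11: aromatic c, 2 neighbours → 1 H
  atom 12: N, bond orders sum to 1 (valence 3) → 2 H
Total hydrogens: 13.

13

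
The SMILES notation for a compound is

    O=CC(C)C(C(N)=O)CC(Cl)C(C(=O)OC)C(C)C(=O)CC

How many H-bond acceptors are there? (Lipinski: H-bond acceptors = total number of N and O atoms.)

6

N atoms: 1; O atoms: 5.
Lipinski HBA = 1 + 5 = 6.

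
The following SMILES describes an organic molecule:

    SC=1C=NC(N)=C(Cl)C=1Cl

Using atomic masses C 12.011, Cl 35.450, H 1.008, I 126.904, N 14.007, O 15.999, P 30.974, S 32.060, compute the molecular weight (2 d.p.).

First, the molecular formula is C5H4Cl2N2S (counting implicit H from valence).
  C: 5 × 12.011 = 60.055
  Cl: 2 × 35.450 = 70.900
  H: 4 × 1.008 = 4.032
  N: 2 × 14.007 = 28.014
  S: 1 × 32.060 = 32.060
Sum: 5×12.011 + 2×35.450 + 4×1.008 + 2×14.007 + 1×32.060 = 195.061 → 195.06 g/mol.

195.06 g/mol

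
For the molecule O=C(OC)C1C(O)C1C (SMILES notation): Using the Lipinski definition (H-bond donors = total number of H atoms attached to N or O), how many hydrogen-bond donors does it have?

1

Donors: find every N or O and count the H atoms it carries.
  atom 1 (O): bond orders sum to 2 → 0 H
  atom 3 (O): bond orders sum to 2 → 0 H
  atom 7 (O): bond orders sum to 1 → 1 H
Lipinski HBD = 1.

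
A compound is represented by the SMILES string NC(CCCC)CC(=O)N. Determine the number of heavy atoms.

10

Every atom symbol written in the SMILES (organic subset) is one heavy atom; implicit H are not written.
Heavy atoms by element → C:7, N:2, O:1.
Total: 10.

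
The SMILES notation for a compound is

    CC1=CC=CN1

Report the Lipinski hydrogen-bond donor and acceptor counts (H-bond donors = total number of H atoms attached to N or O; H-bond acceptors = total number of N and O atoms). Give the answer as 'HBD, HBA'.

1, 1

Donors: find every N or O and count the H atoms it carries.
  atom 6 (N): bond orders sum to 2 → 1 H
Lipinski HBD = 1.
Acceptors: N atoms = 1, O atoms = 0 → HBA = 1.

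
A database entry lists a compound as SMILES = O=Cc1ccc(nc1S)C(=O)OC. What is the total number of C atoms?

Count every carbon token in the SMILES (each C, including those in ring-closure positions and inside branches).
Carbon count: 8.

8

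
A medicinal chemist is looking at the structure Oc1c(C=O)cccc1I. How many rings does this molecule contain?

1

In SMILES, each pair of matching ring-closure digits denotes one ring-closing bond; the number of such bonds equals the number of independent rings.
Ring-closure bonds here: 1.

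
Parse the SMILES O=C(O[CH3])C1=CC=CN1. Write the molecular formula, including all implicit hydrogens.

Walk through each heavy atom and fill implicit hydrogens from standard valence (C 4, N 3, O 2, S 2, halogen 1):
  atom 1: O, bond orders sum to 2 (valence 2) → 0 H
  atom 2: C, bond orders sum to 4 (valence 4) → 0 H
  atom 3: O, bond orders sum to 2 (valence 2) → 0 H
  atom 4: C with explicit H count 3
  atom 5: C, bond orders sum to 4 (valence 4) → 0 H
  atom 6: C, bond orders sum to 3 (valence 4) → 1 H
  atom 7: C, bond orders sum to 3 (valence 4) → 1 H
  atom 8: C, bond orders sum to 3 (valence 4) → 1 H
  atom 9: N, bond orders sum to 2 (valence 3) → 1 H
Totals → C:6, H:7, N:1, O:2.
In Hill order: C6H7NO2.

C6H7NO2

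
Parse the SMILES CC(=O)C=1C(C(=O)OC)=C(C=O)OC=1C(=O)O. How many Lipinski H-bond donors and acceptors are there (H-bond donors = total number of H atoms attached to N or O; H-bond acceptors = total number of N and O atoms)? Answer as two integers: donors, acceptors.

1, 7

Donors: find every N or O and count the H atoms it carries.
  atom 3 (O): bond orders sum to 2 → 0 H
  atom 7 (O): bond orders sum to 2 → 0 H
  atom 8 (O): bond orders sum to 2 → 0 H
  atom 12 (O): bond orders sum to 2 → 0 H
  atom 13 (O): bond orders sum to 2 → 0 H
  atom 16 (O): bond orders sum to 2 → 0 H
  atom 17 (O): bond orders sum to 1 → 1 H
Lipinski HBD = 1.
Acceptors: N atoms = 0, O atoms = 7 → HBA = 7.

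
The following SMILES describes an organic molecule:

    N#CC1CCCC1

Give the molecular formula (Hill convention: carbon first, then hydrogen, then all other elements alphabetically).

C6H9N

Walk through each heavy atom and fill implicit hydrogens from standard valence (C 4, N 3, O 2, S 2, halogen 1):
  atom 1: N, bond orders sum to 3 (valence 3) → 0 H
  atom 2: C, bond orders sum to 4 (valence 4) → 0 H
  atom 3: C, bond orders sum to 3 (valence 4) → 1 H
  atom 4: C, bond orders sum to 2 (valence 4) → 2 H
  atom 5: C, bond orders sum to 2 (valence 4) → 2 H
  atom 6: C, bond orders sum to 2 (valence 4) → 2 H
  atom 7: C, bond orders sum to 2 (valence 4) → 2 H
Totals → C:6, H:9, N:1.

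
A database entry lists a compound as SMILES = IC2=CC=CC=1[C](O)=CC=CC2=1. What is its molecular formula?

C10H7IO

Walk through each heavy atom and fill implicit hydrogens from standard valence (C 4, N 3, O 2, S 2, halogen 1):
  atom 1: I (halogen, monovalent) → 0 H
  atom 2: C, bond orders sum to 4 (valence 4) → 0 H
  atom 3: C, bond orders sum to 3 (valence 4) → 1 H
  atom 4: C, bond orders sum to 3 (valence 4) → 1 H
  atom 5: C, bond orders sum to 3 (valence 4) → 1 H
  atom 6: C, bond orders sum to 4 (valence 4) → 0 H
  atom 7: C with explicit H count 0
  atom 8: O, bond orders sum to 1 (valence 2) → 1 H
  atom 9: C, bond orders sum to 3 (valence 4) → 1 H
  atom 10: C, bond orders sum to 3 (valence 4) → 1 H
  atom 11: C, bond orders sum to 3 (valence 4) → 1 H
  atom 12: C, bond orders sum to 4 (valence 4) → 0 H
Totals → C:10, H:7, I:1, O:1.
In Hill order: C10H7IO.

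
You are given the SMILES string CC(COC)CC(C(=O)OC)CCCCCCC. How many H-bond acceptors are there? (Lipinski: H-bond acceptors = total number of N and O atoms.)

N atoms: 0; O atoms: 3.
Lipinski HBA = 0 + 3 = 3.

3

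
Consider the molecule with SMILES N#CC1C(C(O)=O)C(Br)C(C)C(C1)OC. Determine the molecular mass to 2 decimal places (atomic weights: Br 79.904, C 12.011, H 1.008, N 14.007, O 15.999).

276.13 g/mol

First, the molecular formula is C10H14BrNO3 (counting implicit H from valence).
  Br: 1 × 79.904 = 79.904
  C: 10 × 12.011 = 120.110
  H: 14 × 1.008 = 14.112
  N: 1 × 14.007 = 14.007
  O: 3 × 15.999 = 47.997
Sum: 1×79.904 + 10×12.011 + 14×1.008 + 1×14.007 + 3×15.999 = 276.130 → 276.13 g/mol.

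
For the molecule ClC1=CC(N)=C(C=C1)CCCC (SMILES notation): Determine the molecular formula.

Walk through each heavy atom and fill implicit hydrogens from standard valence (C 4, N 3, O 2, S 2, halogen 1):
  atom 1: Cl (halogen, monovalent) → 0 H
  atom 2: C, bond orders sum to 4 (valence 4) → 0 H
  atom 3: C, bond orders sum to 3 (valence 4) → 1 H
  atom 4: C, bond orders sum to 4 (valence 4) → 0 H
  atom 5: N, bond orders sum to 1 (valence 3) → 2 H
  atom 6: C, bond orders sum to 4 (valence 4) → 0 H
  atom 7: C, bond orders sum to 3 (valence 4) → 1 H
  atom 8: C, bond orders sum to 3 (valence 4) → 1 H
  atom 9: C, bond orders sum to 2 (valence 4) → 2 H
  atom 10: C, bond orders sum to 2 (valence 4) → 2 H
  atom 11: C, bond orders sum to 2 (valence 4) → 2 H
  atom 12: C, bond orders sum to 1 (valence 4) → 3 H
Totals → C:10, H:14, Cl:1, N:1.
In Hill order: C10H14ClN.

C10H14ClN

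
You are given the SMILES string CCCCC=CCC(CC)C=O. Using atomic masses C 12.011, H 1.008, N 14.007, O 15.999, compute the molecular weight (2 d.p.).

168.28 g/mol

First, the molecular formula is C11H20O (counting implicit H from valence).
  C: 11 × 12.011 = 132.121
  H: 20 × 1.008 = 20.160
  O: 1 × 15.999 = 15.999
Sum: 11×12.011 + 20×1.008 + 1×15.999 = 168.280 → 168.28 g/mol.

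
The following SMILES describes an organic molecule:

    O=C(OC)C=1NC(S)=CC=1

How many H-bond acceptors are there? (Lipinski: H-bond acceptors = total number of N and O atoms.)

3

N atoms: 1; O atoms: 2.
Lipinski HBA = 1 + 2 = 3.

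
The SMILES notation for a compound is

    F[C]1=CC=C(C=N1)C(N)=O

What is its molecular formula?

Walk through each heavy atom and fill implicit hydrogens from standard valence (C 4, N 3, O 2, S 2, halogen 1):
  atom 1: F (halogen, monovalent) → 0 H
  atom 2: C with explicit H count 0
  atom 3: C, bond orders sum to 3 (valence 4) → 1 H
  atom 4: C, bond orders sum to 3 (valence 4) → 1 H
  atom 5: C, bond orders sum to 4 (valence 4) → 0 H
  atom 6: C, bond orders sum to 3 (valence 4) → 1 H
  atom 7: N, bond orders sum to 3 (valence 3) → 0 H
  atom 8: C, bond orders sum to 4 (valence 4) → 0 H
  atom 9: N, bond orders sum to 1 (valence 3) → 2 H
  atom 10: O, bond orders sum to 2 (valence 2) → 0 H
Totals → C:6, H:5, F:1, N:2, O:1.

C6H5FN2O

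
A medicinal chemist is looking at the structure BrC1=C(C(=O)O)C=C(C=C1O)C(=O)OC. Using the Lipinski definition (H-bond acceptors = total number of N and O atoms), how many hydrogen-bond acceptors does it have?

N atoms: 0; O atoms: 5.
Lipinski HBA = 0 + 5 = 5.

5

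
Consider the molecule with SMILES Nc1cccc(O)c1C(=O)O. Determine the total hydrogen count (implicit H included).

7

Walk through each heavy atom and fill implicit hydrogens from standard valence (C 4, N 3, O 2, S 2, halogen 1); for lowercase aromatic atoms, an aromatic c carries 1 H when it has two neighbours and 0 H with three, and aromatic n carries 0 H:
  atom 1: N, bond orders sum to 1 (valence 3) → 2 H
  atom 2: aromatic c, 3 neighbours → 0 H
  atom 3: aromatic c, 2 neighbours → 1 H
  atom 4: aromatic c, 2 neighbours → 1 H
  atom 5: aromatic c, 2 neighbours → 1 H
  atom 6: aromatic c, 3 neighbours → 0 H
  atom 7: O, bond orders sum to 1 (valence 2) → 1 H
  atom 8: aromatic c, 3 neighbours → 0 H
  atom 9: C, bond orders sum to 4 (valence 4) → 0 H
  atom 10: O, bond orders sum to 2 (valence 2) → 0 H
  atom 11: O, bond orders sum to 1 (valence 2) → 1 H
Total hydrogens: 7.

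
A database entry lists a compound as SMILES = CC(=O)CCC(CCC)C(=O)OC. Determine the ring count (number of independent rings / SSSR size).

0

In SMILES, each pair of matching ring-closure digits denotes one ring-closing bond; the number of such bonds equals the number of independent rings.
Ring-closure bonds here: 0.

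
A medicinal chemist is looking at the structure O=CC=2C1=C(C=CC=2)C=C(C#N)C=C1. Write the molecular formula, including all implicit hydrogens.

C12H7NO

Walk through each heavy atom and fill implicit hydrogens from standard valence (C 4, N 3, O 2, S 2, halogen 1):
  atom 1: O, bond orders sum to 2 (valence 2) → 0 H
  atom 2: C, bond orders sum to 3 (valence 4) → 1 H
  atom 3: C, bond orders sum to 4 (valence 4) → 0 H
  atom 4: C, bond orders sum to 4 (valence 4) → 0 H
  atom 5: C, bond orders sum to 4 (valence 4) → 0 H
  atom 6: C, bond orders sum to 3 (valence 4) → 1 H
  atom 7: C, bond orders sum to 3 (valence 4) → 1 H
  atom 8: C, bond orders sum to 3 (valence 4) → 1 H
  atom 9: C, bond orders sum to 3 (valence 4) → 1 H
  atom 10: C, bond orders sum to 4 (valence 4) → 0 H
  atom 11: C, bond orders sum to 4 (valence 4) → 0 H
  atom 12: N, bond orders sum to 3 (valence 3) → 0 H
  atom 13: C, bond orders sum to 3 (valence 4) → 1 H
  atom 14: C, bond orders sum to 3 (valence 4) → 1 H
Totals → C:12, H:7, N:1, O:1.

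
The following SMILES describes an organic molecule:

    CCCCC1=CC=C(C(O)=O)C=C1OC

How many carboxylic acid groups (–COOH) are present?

1

The carboxylic acid motif appears at heavy-atom position 9 in the SMILES.
Other groups present: 1 ether.
Carboxylic acid count: 1.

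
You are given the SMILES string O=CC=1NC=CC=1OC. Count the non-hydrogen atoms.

9

Every atom symbol written in the SMILES (organic subset) is one heavy atom; implicit H are not written.
Heavy atoms by element → C:6, N:1, O:2.
Total: 9.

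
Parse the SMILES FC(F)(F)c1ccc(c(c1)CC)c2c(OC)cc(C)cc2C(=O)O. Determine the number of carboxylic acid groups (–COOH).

The carboxylic acid motif appears at heavy-atom position 22 in the SMILES.
Other groups present: 1 ether.
Carboxylic acid count: 1.

1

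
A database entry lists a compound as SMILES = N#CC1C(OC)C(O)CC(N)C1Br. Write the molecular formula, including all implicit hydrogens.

Walk through each heavy atom and fill implicit hydrogens from standard valence (C 4, N 3, O 2, S 2, halogen 1):
  atom 1: N, bond orders sum to 3 (valence 3) → 0 H
  atom 2: C, bond orders sum to 4 (valence 4) → 0 H
  atom 3: C, bond orders sum to 3 (valence 4) → 1 H
  atom 4: C, bond orders sum to 3 (valence 4) → 1 H
  atom 5: O, bond orders sum to 2 (valence 2) → 0 H
  atom 6: C, bond orders sum to 1 (valence 4) → 3 H
  atom 7: C, bond orders sum to 3 (valence 4) → 1 H
  atom 8: O, bond orders sum to 1 (valence 2) → 1 H
  atom 9: C, bond orders sum to 2 (valence 4) → 2 H
  atom 10: C, bond orders sum to 3 (valence 4) → 1 H
  atom 11: N, bond orders sum to 1 (valence 3) → 2 H
  atom 12: C, bond orders sum to 3 (valence 4) → 1 H
  atom 13: Br (halogen, monovalent) → 0 H
Totals → C:8, H:13, Br:1, N:2, O:2.

C8H13BrN2O2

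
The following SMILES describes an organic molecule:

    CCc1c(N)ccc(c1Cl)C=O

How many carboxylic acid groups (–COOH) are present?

0

Scan the SMILES for the carboxylic acid motif — none present.
Groups that are present: 1 aldehyde, 1 primary amine.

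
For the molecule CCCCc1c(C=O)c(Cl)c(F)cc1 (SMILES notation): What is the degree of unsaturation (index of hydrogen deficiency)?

5

Molecular formula: C11H12ClFO.
DoU = (2C + 2 + N − H − X) / 2, where X is the halogen count and O/S are ignored.
    = (2·11 + 2 + 0 − 12 − 2) / 2 = 10 / 2 = 5.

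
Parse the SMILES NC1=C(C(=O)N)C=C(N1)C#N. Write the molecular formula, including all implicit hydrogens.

Walk through each heavy atom and fill implicit hydrogens from standard valence (C 4, N 3, O 2, S 2, halogen 1):
  atom 1: N, bond orders sum to 1 (valence 3) → 2 H
  atom 2: C, bond orders sum to 4 (valence 4) → 0 H
  atom 3: C, bond orders sum to 4 (valence 4) → 0 H
  atom 4: C, bond orders sum to 4 (valence 4) → 0 H
  atom 5: O, bond orders sum to 2 (valence 2) → 0 H
  atom 6: N, bond orders sum to 1 (valence 3) → 2 H
  atom 7: C, bond orders sum to 3 (valence 4) → 1 H
  atom 8: C, bond orders sum to 4 (valence 4) → 0 H
  atom 9: N, bond orders sum to 2 (valence 3) → 1 H
  atom 10: C, bond orders sum to 4 (valence 4) → 0 H
  atom 11: N, bond orders sum to 3 (valence 3) → 0 H
Totals → C:6, H:6, N:4, O:1.

C6H6N4O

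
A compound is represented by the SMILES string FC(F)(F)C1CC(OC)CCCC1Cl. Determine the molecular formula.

C9H14ClF3O

Walk through each heavy atom and fill implicit hydrogens from standard valence (C 4, N 3, O 2, S 2, halogen 1):
  atom 1: F (halogen, monovalent) → 0 H
  atom 2: C, bond orders sum to 4 (valence 4) → 0 H
  atom 3: F (halogen, monovalent) → 0 H
  atom 4: F (halogen, monovalent) → 0 H
  atom 5: C, bond orders sum to 3 (valence 4) → 1 H
  atom 6: C, bond orders sum to 2 (valence 4) → 2 H
  atom 7: C, bond orders sum to 3 (valence 4) → 1 H
  atom 8: O, bond orders sum to 2 (valence 2) → 0 H
  atom 9: C, bond orders sum to 1 (valence 4) → 3 H
  atom 10: C, bond orders sum to 2 (valence 4) → 2 H
  atom 11: C, bond orders sum to 2 (valence 4) → 2 H
  atom 12: C, bond orders sum to 2 (valence 4) → 2 H
  atom 13: C, bond orders sum to 3 (valence 4) → 1 H
  atom 14: Cl (halogen, monovalent) → 0 H
Totals → C:9, H:14, Cl:1, F:3, O:1.
In Hill order: C9H14ClF3O.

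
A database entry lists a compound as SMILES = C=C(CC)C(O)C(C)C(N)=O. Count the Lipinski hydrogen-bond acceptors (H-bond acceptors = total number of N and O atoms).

N atoms: 1; O atoms: 2.
Lipinski HBA = 1 + 2 = 3.

3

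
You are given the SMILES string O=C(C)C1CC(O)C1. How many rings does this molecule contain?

In SMILES, each pair of matching ring-closure digits denotes one ring-closing bond; the number of such bonds equals the number of independent rings.
Ring-closure bonds here: 1.

1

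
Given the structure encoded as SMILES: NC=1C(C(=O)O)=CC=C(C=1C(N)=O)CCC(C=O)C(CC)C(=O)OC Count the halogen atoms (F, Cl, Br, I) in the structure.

0

Scan the SMILES for the halogen motif — none present.
Groups that are present: 1 aldehyde, 1 amide, 1 carboxylic acid, 1 ester, 1 primary amine.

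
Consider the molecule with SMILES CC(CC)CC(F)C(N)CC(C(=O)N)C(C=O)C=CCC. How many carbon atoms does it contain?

16

Count every carbon token in the SMILES (each C, including those in ring-closure positions and inside branches).
Carbon count: 16.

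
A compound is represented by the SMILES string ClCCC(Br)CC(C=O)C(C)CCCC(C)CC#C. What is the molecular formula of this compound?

Walk through each heavy atom and fill implicit hydrogens from standard valence (C 4, N 3, O 2, S 2, halogen 1):
  atom 1: Cl (halogen, monovalent) → 0 H
  atom 2: C, bond orders sum to 2 (valence 4) → 2 H
  atom 3: C, bond orders sum to 2 (valence 4) → 2 H
  atom 4: C, bond orders sum to 3 (valence 4) → 1 H
  atom 5: Br (halogen, monovalent) → 0 H
  atom 6: C, bond orders sum to 2 (valence 4) → 2 H
  atom 7: C, bond orders sum to 3 (valence 4) → 1 H
  atom 8: C, bond orders sum to 3 (valence 4) → 1 H
  atom 9: O, bond orders sum to 2 (valence 2) → 0 H
  atom 10: C, bond orders sum to 3 (valence 4) → 1 H
  atom 11: C, bond orders sum to 1 (valence 4) → 3 H
  atom 12: C, bond orders sum to 2 (valence 4) → 2 H
  atom 13: C, bond orders sum to 2 (valence 4) → 2 H
  atom 14: C, bond orders sum to 2 (valence 4) → 2 H
  atom 15: C, bond orders sum to 3 (valence 4) → 1 H
  atom 16: C, bond orders sum to 1 (valence 4) → 3 H
  atom 17: C, bond orders sum to 2 (valence 4) → 2 H
  atom 18: C, bond orders sum to 4 (valence 4) → 0 H
  atom 19: C, bond orders sum to 3 (valence 4) → 1 H
Totals → C:16, H:26, Br:1, Cl:1, O:1.
In Hill order: C16H26BrClO.

C16H26BrClO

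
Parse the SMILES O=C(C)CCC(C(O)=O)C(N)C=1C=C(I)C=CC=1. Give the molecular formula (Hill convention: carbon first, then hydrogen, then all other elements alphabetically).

C13H16INO3

Walk through each heavy atom and fill implicit hydrogens from standard valence (C 4, N 3, O 2, S 2, halogen 1):
  atom 1: O, bond orders sum to 2 (valence 2) → 0 H
  atom 2: C, bond orders sum to 4 (valence 4) → 0 H
  atom 3: C, bond orders sum to 1 (valence 4) → 3 H
  atom 4: C, bond orders sum to 2 (valence 4) → 2 H
  atom 5: C, bond orders sum to 2 (valence 4) → 2 H
  atom 6: C, bond orders sum to 3 (valence 4) → 1 H
  atom 7: C, bond orders sum to 4 (valence 4) → 0 H
  atom 8: O, bond orders sum to 1 (valence 2) → 1 H
  atom 9: O, bond orders sum to 2 (valence 2) → 0 H
  atom 10: C, bond orders sum to 3 (valence 4) → 1 H
  atom 11: N, bond orders sum to 1 (valence 3) → 2 H
  atom 12: C, bond orders sum to 4 (valence 4) → 0 H
  atom 13: C, bond orders sum to 3 (valence 4) → 1 H
  atom 14: C, bond orders sum to 4 (valence 4) → 0 H
  atom 15: I (halogen, monovalent) → 0 H
  atom 16: C, bond orders sum to 3 (valence 4) → 1 H
  atom 17: C, bond orders sum to 3 (valence 4) → 1 H
  atom 18: C, bond orders sum to 3 (valence 4) → 1 H
Totals → C:13, H:16, I:1, N:1, O:3.
In Hill order: C13H16INO3.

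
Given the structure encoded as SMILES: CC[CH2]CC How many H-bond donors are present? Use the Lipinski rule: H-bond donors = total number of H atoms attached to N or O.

0

Donors: find every N or O and count the H atoms it carries.
  (no N or O atoms present)
Lipinski HBD = 0.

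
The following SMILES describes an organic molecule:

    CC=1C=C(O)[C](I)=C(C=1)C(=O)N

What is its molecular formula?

C8H8INO2

Walk through each heavy atom and fill implicit hydrogens from standard valence (C 4, N 3, O 2, S 2, halogen 1):
  atom 1: C, bond orders sum to 1 (valence 4) → 3 H
  atom 2: C, bond orders sum to 4 (valence 4) → 0 H
  atom 3: C, bond orders sum to 3 (valence 4) → 1 H
  atom 4: C, bond orders sum to 4 (valence 4) → 0 H
  atom 5: O, bond orders sum to 1 (valence 2) → 1 H
  atom 6: C with explicit H count 0
  atom 7: I (halogen, monovalent) → 0 H
  atom 8: C, bond orders sum to 4 (valence 4) → 0 H
  atom 9: C, bond orders sum to 3 (valence 4) → 1 H
  atom 10: C, bond orders sum to 4 (valence 4) → 0 H
  atom 11: O, bond orders sum to 2 (valence 2) → 0 H
  atom 12: N, bond orders sum to 1 (valence 3) → 2 H
Totals → C:8, H:8, I:1, N:1, O:2.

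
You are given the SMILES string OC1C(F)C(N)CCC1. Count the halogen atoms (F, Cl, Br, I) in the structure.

Halogen atoms appear at heavy-atom position 4 (1×F).
Other groups present: 1 hydroxyl, 1 primary amine.
Halogen count: 1.

1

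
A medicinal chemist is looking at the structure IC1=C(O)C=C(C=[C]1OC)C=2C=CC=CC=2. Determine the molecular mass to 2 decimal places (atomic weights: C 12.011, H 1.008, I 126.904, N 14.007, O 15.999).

326.13 g/mol

First, the molecular formula is C13H11IO2 (counting implicit H from valence).
  C: 13 × 12.011 = 156.143
  H: 11 × 1.008 = 11.088
  I: 1 × 126.904 = 126.904
  O: 2 × 15.999 = 31.998
Sum: 13×12.011 + 11×1.008 + 1×126.904 + 2×15.999 = 326.133 → 326.13 g/mol.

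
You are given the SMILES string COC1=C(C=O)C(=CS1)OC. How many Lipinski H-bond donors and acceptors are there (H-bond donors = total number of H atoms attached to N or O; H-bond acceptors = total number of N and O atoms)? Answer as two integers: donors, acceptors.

Donors: find every N or O and count the H atoms it carries.
  atom 2 (O): bond orders sum to 2 → 0 H
  atom 6 (O): bond orders sum to 2 → 0 H
  atom 10 (O): bond orders sum to 2 → 0 H
Lipinski HBD = 0.
Acceptors: N atoms = 0, O atoms = 3 → HBA = 3.

0, 3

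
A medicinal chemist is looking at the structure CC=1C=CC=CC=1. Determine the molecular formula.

Walk through each heavy atom and fill implicit hydrogens from standard valence (C 4, N 3, O 2, S 2, halogen 1):
  atom 1: C, bond orders sum to 1 (valence 4) → 3 H
  atom 2: C, bond orders sum to 4 (valence 4) → 0 H
  atom 3: C, bond orders sum to 3 (valence 4) → 1 H
  atom 4: C, bond orders sum to 3 (valence 4) → 1 H
  atom 5: C, bond orders sum to 3 (valence 4) → 1 H
  atom 6: C, bond orders sum to 3 (valence 4) → 1 H
  atom 7: C, bond orders sum to 3 (valence 4) → 1 H
Totals → C:7, H:8.

C7H8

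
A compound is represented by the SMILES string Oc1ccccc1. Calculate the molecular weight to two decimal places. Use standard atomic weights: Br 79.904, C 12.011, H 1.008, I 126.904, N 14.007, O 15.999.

94.11 g/mol

First, the molecular formula is C6H6O (counting implicit H from valence).
  C: 6 × 12.011 = 72.066
  H: 6 × 1.008 = 6.048
  O: 1 × 15.999 = 15.999
Sum: 6×12.011 + 6×1.008 + 1×15.999 = 94.113 → 94.11 g/mol.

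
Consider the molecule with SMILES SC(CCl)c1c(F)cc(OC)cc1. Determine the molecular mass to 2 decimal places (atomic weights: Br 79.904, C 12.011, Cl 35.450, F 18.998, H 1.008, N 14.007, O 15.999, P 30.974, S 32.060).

220.69 g/mol

First, the molecular formula is C9H10ClFOS (counting implicit H from valence).
  C: 9 × 12.011 = 108.099
  Cl: 1 × 35.450 = 35.450
  F: 1 × 18.998 = 18.998
  H: 10 × 1.008 = 10.080
  O: 1 × 15.999 = 15.999
  S: 1 × 32.060 = 32.060
Sum: 9×12.011 + 1×35.450 + 1×18.998 + 10×1.008 + 1×15.999 + 1×32.060 = 220.686 → 220.69 g/mol.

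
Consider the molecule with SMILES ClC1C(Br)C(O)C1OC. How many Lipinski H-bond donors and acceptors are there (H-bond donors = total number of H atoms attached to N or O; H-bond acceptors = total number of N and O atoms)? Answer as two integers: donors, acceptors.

1, 2

Donors: find every N or O and count the H atoms it carries.
  atom 6 (O): bond orders sum to 1 → 1 H
  atom 8 (O): bond orders sum to 2 → 0 H
Lipinski HBD = 1.
Acceptors: N atoms = 0, O atoms = 2 → HBA = 2.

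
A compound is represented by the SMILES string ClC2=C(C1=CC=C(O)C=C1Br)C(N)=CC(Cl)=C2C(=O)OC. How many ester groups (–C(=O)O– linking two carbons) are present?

1

The ester motif appears at heavy-atom position 18 in the SMILES.
Other groups present: 1 hydroxyl, 1 primary amine.
Ester count: 1.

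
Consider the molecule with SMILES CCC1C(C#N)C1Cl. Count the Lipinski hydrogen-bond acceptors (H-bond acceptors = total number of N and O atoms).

1

N atoms: 1; O atoms: 0.
Lipinski HBA = 1 + 0 = 1.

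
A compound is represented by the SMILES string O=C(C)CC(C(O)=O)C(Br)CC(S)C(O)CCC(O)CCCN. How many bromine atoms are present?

Scan the SMILES for Br atoms (remember two-letter symbols like Cl and Br are single atoms).
Bromine count: 1.

1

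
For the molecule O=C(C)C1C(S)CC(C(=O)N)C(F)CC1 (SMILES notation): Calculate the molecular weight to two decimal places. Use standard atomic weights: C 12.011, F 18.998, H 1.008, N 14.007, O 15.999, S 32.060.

First, the molecular formula is C10H16FNO2S (counting implicit H from valence).
  C: 10 × 12.011 = 120.110
  F: 1 × 18.998 = 18.998
  H: 16 × 1.008 = 16.128
  N: 1 × 14.007 = 14.007
  O: 2 × 15.999 = 31.998
  S: 1 × 32.060 = 32.060
Sum: 10×12.011 + 1×18.998 + 16×1.008 + 1×14.007 + 2×15.999 + 1×32.060 = 233.301 → 233.30 g/mol.

233.30 g/mol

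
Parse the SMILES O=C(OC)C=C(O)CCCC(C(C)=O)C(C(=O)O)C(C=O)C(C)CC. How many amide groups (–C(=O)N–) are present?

0

Scan the SMILES for the amide motif — none present.
Groups that are present: 1 aldehyde, 1 alkene, 1 carboxylic acid, 1 ester, 1 hydroxyl, 1 ketone.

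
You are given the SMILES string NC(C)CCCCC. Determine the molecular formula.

Walk through each heavy atom and fill implicit hydrogens from standard valence (C 4, N 3, O 2, S 2, halogen 1):
  atom 1: N, bond orders sum to 1 (valence 3) → 2 H
  atom 2: C, bond orders sum to 3 (valence 4) → 1 H
  atom 3: C, bond orders sum to 1 (valence 4) → 3 H
  atom 4: C, bond orders sum to 2 (valence 4) → 2 H
  atom 5: C, bond orders sum to 2 (valence 4) → 2 H
  atom 6: C, bond orders sum to 2 (valence 4) → 2 H
  atom 7: C, bond orders sum to 2 (valence 4) → 2 H
  atom 8: C, bond orders sum to 1 (valence 4) → 3 H
Totals → C:7, H:17, N:1.
In Hill order: C7H17N.

C7H17N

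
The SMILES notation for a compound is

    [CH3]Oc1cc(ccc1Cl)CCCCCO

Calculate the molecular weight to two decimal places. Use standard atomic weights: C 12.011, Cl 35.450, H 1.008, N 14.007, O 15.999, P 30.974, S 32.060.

First, the molecular formula is C12H17ClO2 (counting implicit H from valence).
  C: 12 × 12.011 = 144.132
  Cl: 1 × 35.450 = 35.450
  H: 17 × 1.008 = 17.136
  O: 2 × 15.999 = 31.998
Sum: 12×12.011 + 1×35.450 + 17×1.008 + 2×15.999 = 228.716 → 228.72 g/mol.

228.72 g/mol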